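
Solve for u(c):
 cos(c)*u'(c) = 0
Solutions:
 u(c) = C1


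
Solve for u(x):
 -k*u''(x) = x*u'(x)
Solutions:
 u(x) = C1 + C2*sqrt(k)*erf(sqrt(2)*x*sqrt(1/k)/2)


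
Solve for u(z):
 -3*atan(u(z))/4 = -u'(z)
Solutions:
 Integral(1/atan(_y), (_y, u(z))) = C1 + 3*z/4


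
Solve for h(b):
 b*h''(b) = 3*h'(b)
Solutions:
 h(b) = C1 + C2*b^4


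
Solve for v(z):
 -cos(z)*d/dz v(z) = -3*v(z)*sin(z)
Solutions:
 v(z) = C1/cos(z)^3


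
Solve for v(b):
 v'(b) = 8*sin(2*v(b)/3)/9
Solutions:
 -8*b/9 + 3*log(cos(2*v(b)/3) - 1)/4 - 3*log(cos(2*v(b)/3) + 1)/4 = C1


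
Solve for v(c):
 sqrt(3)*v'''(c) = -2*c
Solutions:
 v(c) = C1 + C2*c + C3*c^2 - sqrt(3)*c^4/36


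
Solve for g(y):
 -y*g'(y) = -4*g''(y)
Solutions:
 g(y) = C1 + C2*erfi(sqrt(2)*y/4)


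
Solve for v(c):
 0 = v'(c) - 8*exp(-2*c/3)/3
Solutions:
 v(c) = C1 - 4*exp(-2*c/3)


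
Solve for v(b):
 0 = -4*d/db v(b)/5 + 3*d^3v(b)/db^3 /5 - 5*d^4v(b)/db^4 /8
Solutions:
 v(b) = C1 + C2*exp(b*(8*2^(2/3)/(25*sqrt(561) + 593)^(1/3) + 8 + 2^(1/3)*(25*sqrt(561) + 593)^(1/3))/25)*sin(2^(1/3)*sqrt(3)*b*(-(25*sqrt(561) + 593)^(1/3) + 8*2^(1/3)/(25*sqrt(561) + 593)^(1/3))/25) + C3*exp(b*(8*2^(2/3)/(25*sqrt(561) + 593)^(1/3) + 8 + 2^(1/3)*(25*sqrt(561) + 593)^(1/3))/25)*cos(2^(1/3)*sqrt(3)*b*(-(25*sqrt(561) + 593)^(1/3) + 8*2^(1/3)/(25*sqrt(561) + 593)^(1/3))/25) + C4*exp(2*b*(-2^(1/3)*(25*sqrt(561) + 593)^(1/3) - 8*2^(2/3)/(25*sqrt(561) + 593)^(1/3) + 4)/25)


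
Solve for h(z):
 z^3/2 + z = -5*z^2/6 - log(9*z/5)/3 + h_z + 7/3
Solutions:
 h(z) = C1 + z^4/8 + 5*z^3/18 + z^2/2 + z*log(z)/3 - 8*z/3 - z*log(5) + 2*z*log(15)/3


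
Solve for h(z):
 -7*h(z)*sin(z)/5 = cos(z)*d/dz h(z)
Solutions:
 h(z) = C1*cos(z)^(7/5)


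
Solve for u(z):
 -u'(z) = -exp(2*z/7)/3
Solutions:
 u(z) = C1 + 7*exp(2*z/7)/6


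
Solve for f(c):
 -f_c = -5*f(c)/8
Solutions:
 f(c) = C1*exp(5*c/8)


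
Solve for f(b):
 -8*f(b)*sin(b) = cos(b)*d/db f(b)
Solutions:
 f(b) = C1*cos(b)^8


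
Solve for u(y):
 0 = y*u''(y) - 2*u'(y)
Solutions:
 u(y) = C1 + C2*y^3


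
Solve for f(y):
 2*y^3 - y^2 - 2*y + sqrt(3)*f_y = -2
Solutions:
 f(y) = C1 - sqrt(3)*y^4/6 + sqrt(3)*y^3/9 + sqrt(3)*y^2/3 - 2*sqrt(3)*y/3


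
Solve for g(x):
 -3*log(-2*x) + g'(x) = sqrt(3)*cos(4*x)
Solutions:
 g(x) = C1 + 3*x*log(-x) - 3*x + 3*x*log(2) + sqrt(3)*sin(4*x)/4


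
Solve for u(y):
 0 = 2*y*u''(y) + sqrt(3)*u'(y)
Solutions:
 u(y) = C1 + C2*y^(1 - sqrt(3)/2)


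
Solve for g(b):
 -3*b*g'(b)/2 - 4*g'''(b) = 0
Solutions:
 g(b) = C1 + Integral(C2*airyai(-3^(1/3)*b/2) + C3*airybi(-3^(1/3)*b/2), b)


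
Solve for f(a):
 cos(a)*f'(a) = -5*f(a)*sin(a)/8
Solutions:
 f(a) = C1*cos(a)^(5/8)


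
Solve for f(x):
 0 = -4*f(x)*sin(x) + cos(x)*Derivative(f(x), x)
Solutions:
 f(x) = C1/cos(x)^4


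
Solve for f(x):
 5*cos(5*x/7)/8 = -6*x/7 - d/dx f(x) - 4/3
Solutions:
 f(x) = C1 - 3*x^2/7 - 4*x/3 - 7*sin(5*x/7)/8


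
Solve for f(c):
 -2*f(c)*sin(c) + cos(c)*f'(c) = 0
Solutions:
 f(c) = C1/cos(c)^2


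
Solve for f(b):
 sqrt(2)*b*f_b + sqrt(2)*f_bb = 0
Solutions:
 f(b) = C1 + C2*erf(sqrt(2)*b/2)


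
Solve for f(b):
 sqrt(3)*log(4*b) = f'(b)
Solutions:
 f(b) = C1 + sqrt(3)*b*log(b) - sqrt(3)*b + 2*sqrt(3)*b*log(2)


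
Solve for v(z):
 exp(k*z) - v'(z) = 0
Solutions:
 v(z) = C1 + exp(k*z)/k


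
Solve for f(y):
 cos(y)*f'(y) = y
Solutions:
 f(y) = C1 + Integral(y/cos(y), y)


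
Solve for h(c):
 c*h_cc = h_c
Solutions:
 h(c) = C1 + C2*c^2


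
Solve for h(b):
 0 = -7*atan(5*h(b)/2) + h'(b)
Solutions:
 Integral(1/atan(5*_y/2), (_y, h(b))) = C1 + 7*b


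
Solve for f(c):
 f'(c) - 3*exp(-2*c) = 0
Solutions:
 f(c) = C1 - 3*exp(-2*c)/2


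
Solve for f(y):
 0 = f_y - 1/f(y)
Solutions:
 f(y) = -sqrt(C1 + 2*y)
 f(y) = sqrt(C1 + 2*y)


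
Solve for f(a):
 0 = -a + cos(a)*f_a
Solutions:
 f(a) = C1 + Integral(a/cos(a), a)


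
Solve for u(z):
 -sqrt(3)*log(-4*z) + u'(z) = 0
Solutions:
 u(z) = C1 + sqrt(3)*z*log(-z) + sqrt(3)*z*(-1 + 2*log(2))


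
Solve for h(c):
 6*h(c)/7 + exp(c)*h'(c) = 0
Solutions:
 h(c) = C1*exp(6*exp(-c)/7)


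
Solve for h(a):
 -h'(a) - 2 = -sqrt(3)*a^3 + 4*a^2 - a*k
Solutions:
 h(a) = C1 + sqrt(3)*a^4/4 - 4*a^3/3 + a^2*k/2 - 2*a


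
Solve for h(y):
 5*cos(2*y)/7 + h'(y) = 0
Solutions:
 h(y) = C1 - 5*sin(2*y)/14


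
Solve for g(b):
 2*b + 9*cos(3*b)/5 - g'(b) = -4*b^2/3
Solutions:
 g(b) = C1 + 4*b^3/9 + b^2 + 3*sin(3*b)/5


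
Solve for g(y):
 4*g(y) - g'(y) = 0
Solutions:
 g(y) = C1*exp(4*y)


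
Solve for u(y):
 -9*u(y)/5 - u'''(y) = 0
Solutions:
 u(y) = C3*exp(-15^(2/3)*y/5) + (C1*sin(3*3^(1/6)*5^(2/3)*y/10) + C2*cos(3*3^(1/6)*5^(2/3)*y/10))*exp(15^(2/3)*y/10)


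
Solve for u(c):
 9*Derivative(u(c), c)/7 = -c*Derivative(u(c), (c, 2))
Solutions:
 u(c) = C1 + C2/c^(2/7)


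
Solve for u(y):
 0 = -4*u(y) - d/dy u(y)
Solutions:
 u(y) = C1*exp(-4*y)


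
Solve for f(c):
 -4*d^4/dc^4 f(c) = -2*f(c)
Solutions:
 f(c) = C1*exp(-2^(3/4)*c/2) + C2*exp(2^(3/4)*c/2) + C3*sin(2^(3/4)*c/2) + C4*cos(2^(3/4)*c/2)


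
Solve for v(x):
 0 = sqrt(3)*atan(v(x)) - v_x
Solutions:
 Integral(1/atan(_y), (_y, v(x))) = C1 + sqrt(3)*x


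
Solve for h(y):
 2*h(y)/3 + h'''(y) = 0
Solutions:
 h(y) = C3*exp(-2^(1/3)*3^(2/3)*y/3) + (C1*sin(2^(1/3)*3^(1/6)*y/2) + C2*cos(2^(1/3)*3^(1/6)*y/2))*exp(2^(1/3)*3^(2/3)*y/6)


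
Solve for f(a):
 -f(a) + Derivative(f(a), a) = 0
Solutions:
 f(a) = C1*exp(a)


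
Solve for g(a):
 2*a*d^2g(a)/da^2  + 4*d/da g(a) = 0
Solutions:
 g(a) = C1 + C2/a


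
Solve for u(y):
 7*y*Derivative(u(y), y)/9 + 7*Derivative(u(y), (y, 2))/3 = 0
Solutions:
 u(y) = C1 + C2*erf(sqrt(6)*y/6)


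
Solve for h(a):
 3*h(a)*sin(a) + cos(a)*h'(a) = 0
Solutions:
 h(a) = C1*cos(a)^3


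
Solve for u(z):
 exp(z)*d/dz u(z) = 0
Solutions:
 u(z) = C1


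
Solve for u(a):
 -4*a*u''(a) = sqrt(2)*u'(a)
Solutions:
 u(a) = C1 + C2*a^(1 - sqrt(2)/4)


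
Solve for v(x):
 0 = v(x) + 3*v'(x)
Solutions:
 v(x) = C1*exp(-x/3)


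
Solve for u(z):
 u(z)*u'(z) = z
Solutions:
 u(z) = -sqrt(C1 + z^2)
 u(z) = sqrt(C1 + z^2)


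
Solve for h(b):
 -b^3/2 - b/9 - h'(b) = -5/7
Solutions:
 h(b) = C1 - b^4/8 - b^2/18 + 5*b/7


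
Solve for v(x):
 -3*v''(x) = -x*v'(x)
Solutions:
 v(x) = C1 + C2*erfi(sqrt(6)*x/6)


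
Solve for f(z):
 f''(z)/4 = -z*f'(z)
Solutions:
 f(z) = C1 + C2*erf(sqrt(2)*z)


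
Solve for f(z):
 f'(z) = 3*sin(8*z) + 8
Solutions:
 f(z) = C1 + 8*z - 3*cos(8*z)/8


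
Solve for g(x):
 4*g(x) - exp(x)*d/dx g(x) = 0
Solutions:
 g(x) = C1*exp(-4*exp(-x))


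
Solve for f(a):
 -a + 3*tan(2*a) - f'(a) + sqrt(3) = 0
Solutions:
 f(a) = C1 - a^2/2 + sqrt(3)*a - 3*log(cos(2*a))/2


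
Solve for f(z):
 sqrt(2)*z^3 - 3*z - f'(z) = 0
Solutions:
 f(z) = C1 + sqrt(2)*z^4/4 - 3*z^2/2


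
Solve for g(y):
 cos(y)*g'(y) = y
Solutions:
 g(y) = C1 + Integral(y/cos(y), y)


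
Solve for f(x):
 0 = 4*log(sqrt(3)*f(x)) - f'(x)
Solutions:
 -Integral(1/(2*log(_y) + log(3)), (_y, f(x)))/2 = C1 - x


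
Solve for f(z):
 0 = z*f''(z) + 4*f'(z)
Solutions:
 f(z) = C1 + C2/z^3


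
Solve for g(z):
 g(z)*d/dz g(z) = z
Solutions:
 g(z) = -sqrt(C1 + z^2)
 g(z) = sqrt(C1 + z^2)


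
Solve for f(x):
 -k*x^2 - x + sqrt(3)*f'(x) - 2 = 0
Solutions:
 f(x) = C1 + sqrt(3)*k*x^3/9 + sqrt(3)*x^2/6 + 2*sqrt(3)*x/3


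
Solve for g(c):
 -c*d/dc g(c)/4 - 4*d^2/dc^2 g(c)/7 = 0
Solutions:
 g(c) = C1 + C2*erf(sqrt(14)*c/8)


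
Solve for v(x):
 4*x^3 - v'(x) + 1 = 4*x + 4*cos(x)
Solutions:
 v(x) = C1 + x^4 - 2*x^2 + x - 4*sin(x)


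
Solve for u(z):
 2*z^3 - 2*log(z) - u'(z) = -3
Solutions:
 u(z) = C1 + z^4/2 - 2*z*log(z) + 5*z


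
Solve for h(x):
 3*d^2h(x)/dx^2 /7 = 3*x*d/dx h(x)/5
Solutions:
 h(x) = C1 + C2*erfi(sqrt(70)*x/10)


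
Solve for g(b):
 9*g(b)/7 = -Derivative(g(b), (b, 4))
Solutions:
 g(b) = (C1*sin(sqrt(6)*7^(3/4)*b/14) + C2*cos(sqrt(6)*7^(3/4)*b/14))*exp(-sqrt(6)*7^(3/4)*b/14) + (C3*sin(sqrt(6)*7^(3/4)*b/14) + C4*cos(sqrt(6)*7^(3/4)*b/14))*exp(sqrt(6)*7^(3/4)*b/14)


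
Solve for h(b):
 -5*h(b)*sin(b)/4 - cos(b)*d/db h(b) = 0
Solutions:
 h(b) = C1*cos(b)^(5/4)


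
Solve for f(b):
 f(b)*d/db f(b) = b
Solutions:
 f(b) = -sqrt(C1 + b^2)
 f(b) = sqrt(C1 + b^2)


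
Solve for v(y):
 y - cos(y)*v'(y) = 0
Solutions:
 v(y) = C1 + Integral(y/cos(y), y)


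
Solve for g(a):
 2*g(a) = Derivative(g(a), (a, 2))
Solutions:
 g(a) = C1*exp(-sqrt(2)*a) + C2*exp(sqrt(2)*a)


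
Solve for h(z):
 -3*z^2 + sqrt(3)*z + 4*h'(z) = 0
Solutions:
 h(z) = C1 + z^3/4 - sqrt(3)*z^2/8


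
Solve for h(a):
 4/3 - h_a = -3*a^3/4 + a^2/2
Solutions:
 h(a) = C1 + 3*a^4/16 - a^3/6 + 4*a/3


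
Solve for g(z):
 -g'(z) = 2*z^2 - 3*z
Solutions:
 g(z) = C1 - 2*z^3/3 + 3*z^2/2


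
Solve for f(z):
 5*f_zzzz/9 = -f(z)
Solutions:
 f(z) = (C1*sin(5^(3/4)*sqrt(6)*z/10) + C2*cos(5^(3/4)*sqrt(6)*z/10))*exp(-5^(3/4)*sqrt(6)*z/10) + (C3*sin(5^(3/4)*sqrt(6)*z/10) + C4*cos(5^(3/4)*sqrt(6)*z/10))*exp(5^(3/4)*sqrt(6)*z/10)


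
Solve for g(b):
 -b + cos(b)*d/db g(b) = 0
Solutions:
 g(b) = C1 + Integral(b/cos(b), b)


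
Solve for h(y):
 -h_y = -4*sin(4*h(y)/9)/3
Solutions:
 -4*y/3 + 9*log(cos(4*h(y)/9) - 1)/8 - 9*log(cos(4*h(y)/9) + 1)/8 = C1


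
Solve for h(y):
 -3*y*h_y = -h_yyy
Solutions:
 h(y) = C1 + Integral(C2*airyai(3^(1/3)*y) + C3*airybi(3^(1/3)*y), y)


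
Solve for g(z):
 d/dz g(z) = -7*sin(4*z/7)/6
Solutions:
 g(z) = C1 + 49*cos(4*z/7)/24


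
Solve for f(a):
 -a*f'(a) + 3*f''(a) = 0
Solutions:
 f(a) = C1 + C2*erfi(sqrt(6)*a/6)


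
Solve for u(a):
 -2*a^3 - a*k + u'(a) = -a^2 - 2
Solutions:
 u(a) = C1 + a^4/2 - a^3/3 + a^2*k/2 - 2*a


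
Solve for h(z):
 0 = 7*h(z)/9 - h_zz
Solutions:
 h(z) = C1*exp(-sqrt(7)*z/3) + C2*exp(sqrt(7)*z/3)


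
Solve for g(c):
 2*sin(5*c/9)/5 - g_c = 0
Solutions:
 g(c) = C1 - 18*cos(5*c/9)/25


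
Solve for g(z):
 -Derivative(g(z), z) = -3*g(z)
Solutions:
 g(z) = C1*exp(3*z)


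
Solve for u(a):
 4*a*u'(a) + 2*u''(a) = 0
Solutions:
 u(a) = C1 + C2*erf(a)


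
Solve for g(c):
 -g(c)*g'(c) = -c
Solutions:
 g(c) = -sqrt(C1 + c^2)
 g(c) = sqrt(C1 + c^2)


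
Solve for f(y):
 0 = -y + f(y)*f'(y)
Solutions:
 f(y) = -sqrt(C1 + y^2)
 f(y) = sqrt(C1 + y^2)


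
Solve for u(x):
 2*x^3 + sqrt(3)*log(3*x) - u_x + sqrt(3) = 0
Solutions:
 u(x) = C1 + x^4/2 + sqrt(3)*x*log(x) + sqrt(3)*x*log(3)


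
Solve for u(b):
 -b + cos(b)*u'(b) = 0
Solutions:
 u(b) = C1 + Integral(b/cos(b), b)


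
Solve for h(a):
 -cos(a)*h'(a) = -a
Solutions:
 h(a) = C1 + Integral(a/cos(a), a)


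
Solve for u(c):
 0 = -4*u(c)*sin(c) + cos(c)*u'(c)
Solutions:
 u(c) = C1/cos(c)^4


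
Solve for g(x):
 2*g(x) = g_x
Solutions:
 g(x) = C1*exp(2*x)


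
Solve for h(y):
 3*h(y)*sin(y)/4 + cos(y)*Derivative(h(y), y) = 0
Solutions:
 h(y) = C1*cos(y)^(3/4)


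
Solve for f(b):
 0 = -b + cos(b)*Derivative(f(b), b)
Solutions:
 f(b) = C1 + Integral(b/cos(b), b)


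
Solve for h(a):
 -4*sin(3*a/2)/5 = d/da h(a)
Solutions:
 h(a) = C1 + 8*cos(3*a/2)/15


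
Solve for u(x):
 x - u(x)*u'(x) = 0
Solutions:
 u(x) = -sqrt(C1 + x^2)
 u(x) = sqrt(C1 + x^2)


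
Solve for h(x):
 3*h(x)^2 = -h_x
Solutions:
 h(x) = 1/(C1 + 3*x)


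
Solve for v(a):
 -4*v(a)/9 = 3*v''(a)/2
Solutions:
 v(a) = C1*sin(2*sqrt(6)*a/9) + C2*cos(2*sqrt(6)*a/9)


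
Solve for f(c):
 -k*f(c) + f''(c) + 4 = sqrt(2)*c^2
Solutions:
 f(c) = C1*exp(-c*sqrt(k)) + C2*exp(c*sqrt(k)) - sqrt(2)*c^2/k + 4/k - 2*sqrt(2)/k^2


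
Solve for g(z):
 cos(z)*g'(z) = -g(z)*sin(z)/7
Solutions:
 g(z) = C1*cos(z)^(1/7)


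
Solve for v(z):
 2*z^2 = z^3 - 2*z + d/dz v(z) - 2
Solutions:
 v(z) = C1 - z^4/4 + 2*z^3/3 + z^2 + 2*z


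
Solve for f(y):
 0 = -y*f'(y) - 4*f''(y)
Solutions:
 f(y) = C1 + C2*erf(sqrt(2)*y/4)


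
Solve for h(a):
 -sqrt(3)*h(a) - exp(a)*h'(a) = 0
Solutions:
 h(a) = C1*exp(sqrt(3)*exp(-a))


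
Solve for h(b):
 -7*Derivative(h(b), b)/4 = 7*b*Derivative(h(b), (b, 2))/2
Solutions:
 h(b) = C1 + C2*sqrt(b)


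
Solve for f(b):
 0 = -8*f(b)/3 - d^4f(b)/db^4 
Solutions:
 f(b) = (C1*sin(2^(1/4)*3^(3/4)*b/3) + C2*cos(2^(1/4)*3^(3/4)*b/3))*exp(-2^(1/4)*3^(3/4)*b/3) + (C3*sin(2^(1/4)*3^(3/4)*b/3) + C4*cos(2^(1/4)*3^(3/4)*b/3))*exp(2^(1/4)*3^(3/4)*b/3)


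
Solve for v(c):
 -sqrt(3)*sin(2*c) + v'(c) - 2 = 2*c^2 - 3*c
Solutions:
 v(c) = C1 + 2*c^3/3 - 3*c^2/2 + 2*c - sqrt(3)*cos(2*c)/2


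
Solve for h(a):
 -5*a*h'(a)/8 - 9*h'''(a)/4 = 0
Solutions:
 h(a) = C1 + Integral(C2*airyai(-60^(1/3)*a/6) + C3*airybi(-60^(1/3)*a/6), a)


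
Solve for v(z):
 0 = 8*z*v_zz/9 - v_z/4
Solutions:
 v(z) = C1 + C2*z^(41/32)


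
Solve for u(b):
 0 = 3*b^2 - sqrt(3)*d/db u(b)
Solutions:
 u(b) = C1 + sqrt(3)*b^3/3


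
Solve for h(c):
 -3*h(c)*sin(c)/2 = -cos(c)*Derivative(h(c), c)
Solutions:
 h(c) = C1/cos(c)^(3/2)


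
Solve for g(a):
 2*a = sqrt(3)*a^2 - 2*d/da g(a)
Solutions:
 g(a) = C1 + sqrt(3)*a^3/6 - a^2/2


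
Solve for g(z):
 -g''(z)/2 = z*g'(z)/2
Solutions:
 g(z) = C1 + C2*erf(sqrt(2)*z/2)


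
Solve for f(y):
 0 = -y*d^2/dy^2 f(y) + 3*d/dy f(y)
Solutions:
 f(y) = C1 + C2*y^4


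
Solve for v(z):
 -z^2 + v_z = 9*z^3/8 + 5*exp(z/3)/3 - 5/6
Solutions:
 v(z) = C1 + 9*z^4/32 + z^3/3 - 5*z/6 + 5*exp(z/3)


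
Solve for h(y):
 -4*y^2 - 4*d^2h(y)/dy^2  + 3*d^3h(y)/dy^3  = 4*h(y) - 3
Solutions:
 h(y) = C1*exp(y*(-2^(1/3)*(9*sqrt(921) + 275)^(1/3) - 8*2^(2/3)/(9*sqrt(921) + 275)^(1/3) + 8)/18)*sin(2^(1/3)*sqrt(3)*y*(-(9*sqrt(921) + 275)^(1/3) + 8*2^(1/3)/(9*sqrt(921) + 275)^(1/3))/18) + C2*exp(y*(-2^(1/3)*(9*sqrt(921) + 275)^(1/3) - 8*2^(2/3)/(9*sqrt(921) + 275)^(1/3) + 8)/18)*cos(2^(1/3)*sqrt(3)*y*(-(9*sqrt(921) + 275)^(1/3) + 8*2^(1/3)/(9*sqrt(921) + 275)^(1/3))/18) + C3*exp(y*(8*2^(2/3)/(9*sqrt(921) + 275)^(1/3) + 4 + 2^(1/3)*(9*sqrt(921) + 275)^(1/3))/9) - y^2 + 11/4


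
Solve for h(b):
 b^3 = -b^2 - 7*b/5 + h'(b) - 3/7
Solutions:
 h(b) = C1 + b^4/4 + b^3/3 + 7*b^2/10 + 3*b/7


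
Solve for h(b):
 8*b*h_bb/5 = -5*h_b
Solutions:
 h(b) = C1 + C2/b^(17/8)


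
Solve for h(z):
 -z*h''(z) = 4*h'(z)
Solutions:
 h(z) = C1 + C2/z^3


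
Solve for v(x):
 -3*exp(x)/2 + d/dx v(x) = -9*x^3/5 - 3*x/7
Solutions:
 v(x) = C1 - 9*x^4/20 - 3*x^2/14 + 3*exp(x)/2


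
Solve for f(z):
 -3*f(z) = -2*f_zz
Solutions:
 f(z) = C1*exp(-sqrt(6)*z/2) + C2*exp(sqrt(6)*z/2)


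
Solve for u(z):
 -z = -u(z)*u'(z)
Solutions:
 u(z) = -sqrt(C1 + z^2)
 u(z) = sqrt(C1 + z^2)


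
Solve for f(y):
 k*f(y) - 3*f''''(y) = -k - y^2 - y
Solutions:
 f(y) = C1*exp(-3^(3/4)*k^(1/4)*y/3) + C2*exp(3^(3/4)*k^(1/4)*y/3) + C3*exp(-3^(3/4)*I*k^(1/4)*y/3) + C4*exp(3^(3/4)*I*k^(1/4)*y/3) - 1 - y^2/k - y/k


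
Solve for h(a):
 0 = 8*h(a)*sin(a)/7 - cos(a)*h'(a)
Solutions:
 h(a) = C1/cos(a)^(8/7)


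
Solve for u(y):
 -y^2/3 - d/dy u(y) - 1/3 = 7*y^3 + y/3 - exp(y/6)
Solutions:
 u(y) = C1 - 7*y^4/4 - y^3/9 - y^2/6 - y/3 + 6*exp(y/6)


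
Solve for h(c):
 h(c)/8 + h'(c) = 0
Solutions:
 h(c) = C1*exp(-c/8)


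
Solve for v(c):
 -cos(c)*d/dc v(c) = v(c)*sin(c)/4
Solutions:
 v(c) = C1*cos(c)^(1/4)


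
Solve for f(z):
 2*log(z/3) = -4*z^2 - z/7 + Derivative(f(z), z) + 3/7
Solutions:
 f(z) = C1 + 4*z^3/3 + z^2/14 + 2*z*log(z) - 17*z/7 - 2*z*log(3)


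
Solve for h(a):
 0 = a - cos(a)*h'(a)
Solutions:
 h(a) = C1 + Integral(a/cos(a), a)


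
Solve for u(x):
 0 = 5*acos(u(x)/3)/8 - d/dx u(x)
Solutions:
 Integral(1/acos(_y/3), (_y, u(x))) = C1 + 5*x/8


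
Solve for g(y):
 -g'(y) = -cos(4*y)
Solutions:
 g(y) = C1 + sin(4*y)/4


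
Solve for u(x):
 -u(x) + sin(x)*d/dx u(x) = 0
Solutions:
 u(x) = C1*sqrt(cos(x) - 1)/sqrt(cos(x) + 1)


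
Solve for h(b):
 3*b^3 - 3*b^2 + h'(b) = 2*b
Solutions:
 h(b) = C1 - 3*b^4/4 + b^3 + b^2


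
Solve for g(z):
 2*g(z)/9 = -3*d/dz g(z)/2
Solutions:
 g(z) = C1*exp(-4*z/27)


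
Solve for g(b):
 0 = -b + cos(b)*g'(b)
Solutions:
 g(b) = C1 + Integral(b/cos(b), b)


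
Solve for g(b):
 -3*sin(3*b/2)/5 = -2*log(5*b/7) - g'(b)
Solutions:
 g(b) = C1 - 2*b*log(b) - 2*b*log(5) + 2*b + 2*b*log(7) - 2*cos(3*b/2)/5


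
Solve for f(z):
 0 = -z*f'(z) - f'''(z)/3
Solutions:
 f(z) = C1 + Integral(C2*airyai(-3^(1/3)*z) + C3*airybi(-3^(1/3)*z), z)


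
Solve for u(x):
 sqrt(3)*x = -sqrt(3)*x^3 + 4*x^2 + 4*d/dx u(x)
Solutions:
 u(x) = C1 + sqrt(3)*x^4/16 - x^3/3 + sqrt(3)*x^2/8


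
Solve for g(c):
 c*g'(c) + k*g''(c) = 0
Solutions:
 g(c) = C1 + C2*sqrt(k)*erf(sqrt(2)*c*sqrt(1/k)/2)


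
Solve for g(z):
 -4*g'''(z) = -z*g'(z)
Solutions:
 g(z) = C1 + Integral(C2*airyai(2^(1/3)*z/2) + C3*airybi(2^(1/3)*z/2), z)


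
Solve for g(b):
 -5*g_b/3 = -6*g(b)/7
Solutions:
 g(b) = C1*exp(18*b/35)


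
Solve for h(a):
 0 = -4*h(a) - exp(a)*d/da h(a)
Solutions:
 h(a) = C1*exp(4*exp(-a))


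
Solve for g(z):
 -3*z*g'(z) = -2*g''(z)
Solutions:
 g(z) = C1 + C2*erfi(sqrt(3)*z/2)


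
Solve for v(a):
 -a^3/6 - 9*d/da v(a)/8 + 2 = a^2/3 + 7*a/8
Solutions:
 v(a) = C1 - a^4/27 - 8*a^3/81 - 7*a^2/18 + 16*a/9


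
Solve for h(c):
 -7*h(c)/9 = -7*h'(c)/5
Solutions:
 h(c) = C1*exp(5*c/9)


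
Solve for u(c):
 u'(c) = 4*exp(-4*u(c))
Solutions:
 u(c) = log(-I*(C1 + 16*c)^(1/4))
 u(c) = log(I*(C1 + 16*c)^(1/4))
 u(c) = log(-(C1 + 16*c)^(1/4))
 u(c) = log(C1 + 16*c)/4


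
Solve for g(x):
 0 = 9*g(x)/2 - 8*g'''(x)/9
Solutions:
 g(x) = C3*exp(3*2^(2/3)*3^(1/3)*x/4) + (C1*sin(3*2^(2/3)*3^(5/6)*x/8) + C2*cos(3*2^(2/3)*3^(5/6)*x/8))*exp(-3*2^(2/3)*3^(1/3)*x/8)


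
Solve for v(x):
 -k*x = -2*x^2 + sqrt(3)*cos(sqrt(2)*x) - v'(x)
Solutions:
 v(x) = C1 + k*x^2/2 - 2*x^3/3 + sqrt(6)*sin(sqrt(2)*x)/2


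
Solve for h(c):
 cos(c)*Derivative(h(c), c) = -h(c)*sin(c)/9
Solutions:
 h(c) = C1*cos(c)^(1/9)


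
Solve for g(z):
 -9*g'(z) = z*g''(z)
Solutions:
 g(z) = C1 + C2/z^8


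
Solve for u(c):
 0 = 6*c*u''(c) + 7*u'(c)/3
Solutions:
 u(c) = C1 + C2*c^(11/18)


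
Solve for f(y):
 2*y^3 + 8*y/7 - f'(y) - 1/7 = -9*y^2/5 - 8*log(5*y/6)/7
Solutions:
 f(y) = C1 + y^4/2 + 3*y^3/5 + 4*y^2/7 + 8*y*log(y)/7 - 8*y*log(6)/7 - 9*y/7 + 8*y*log(5)/7


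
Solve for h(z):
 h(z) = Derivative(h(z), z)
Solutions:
 h(z) = C1*exp(z)


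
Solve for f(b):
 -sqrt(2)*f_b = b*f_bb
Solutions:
 f(b) = C1 + C2*b^(1 - sqrt(2))


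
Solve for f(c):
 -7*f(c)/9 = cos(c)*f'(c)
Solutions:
 f(c) = C1*(sin(c) - 1)^(7/18)/(sin(c) + 1)^(7/18)


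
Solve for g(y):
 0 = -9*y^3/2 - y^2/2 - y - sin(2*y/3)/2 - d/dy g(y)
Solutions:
 g(y) = C1 - 9*y^4/8 - y^3/6 - y^2/2 + 3*cos(2*y/3)/4


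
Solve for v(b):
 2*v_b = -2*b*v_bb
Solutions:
 v(b) = C1 + C2*log(b)


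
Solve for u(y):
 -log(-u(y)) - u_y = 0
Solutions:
 -li(-u(y)) = C1 - y


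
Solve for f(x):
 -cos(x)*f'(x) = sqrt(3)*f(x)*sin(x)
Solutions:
 f(x) = C1*cos(x)^(sqrt(3))


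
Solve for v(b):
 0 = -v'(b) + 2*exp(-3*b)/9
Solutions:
 v(b) = C1 - 2*exp(-3*b)/27


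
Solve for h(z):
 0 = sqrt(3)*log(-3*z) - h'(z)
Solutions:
 h(z) = C1 + sqrt(3)*z*log(-z) + sqrt(3)*z*(-1 + log(3))


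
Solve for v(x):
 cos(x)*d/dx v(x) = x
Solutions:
 v(x) = C1 + Integral(x/cos(x), x)


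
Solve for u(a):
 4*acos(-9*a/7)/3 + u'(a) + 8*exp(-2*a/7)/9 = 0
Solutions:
 u(a) = C1 - 4*a*acos(-9*a/7)/3 - 4*sqrt(49 - 81*a^2)/27 + 28*exp(-2*a/7)/9


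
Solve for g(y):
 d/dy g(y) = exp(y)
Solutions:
 g(y) = C1 + exp(y)


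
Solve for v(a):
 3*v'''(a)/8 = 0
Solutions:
 v(a) = C1 + C2*a + C3*a^2


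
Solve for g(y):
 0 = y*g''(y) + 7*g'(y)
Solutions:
 g(y) = C1 + C2/y^6


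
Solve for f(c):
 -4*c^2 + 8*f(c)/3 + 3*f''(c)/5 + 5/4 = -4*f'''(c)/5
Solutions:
 f(c) = C1*exp(c*(-6 + 3*3^(1/3)/(8*sqrt(1630) + 323)^(1/3) + 3^(2/3)*(8*sqrt(1630) + 323)^(1/3))/24)*sin(3^(1/6)*c*(-(8*sqrt(1630) + 323)^(1/3) + 3^(2/3)/(8*sqrt(1630) + 323)^(1/3))/8) + C2*exp(c*(-6 + 3*3^(1/3)/(8*sqrt(1630) + 323)^(1/3) + 3^(2/3)*(8*sqrt(1630) + 323)^(1/3))/24)*cos(3^(1/6)*c*(-(8*sqrt(1630) + 323)^(1/3) + 3^(2/3)/(8*sqrt(1630) + 323)^(1/3))/8) + C3*exp(-c*(3*3^(1/3)/(8*sqrt(1630) + 323)^(1/3) + 3 + 3^(2/3)*(8*sqrt(1630) + 323)^(1/3))/12) + 3*c^2/2 - 183/160


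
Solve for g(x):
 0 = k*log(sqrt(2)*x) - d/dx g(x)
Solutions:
 g(x) = C1 + k*x*log(x) - k*x + k*x*log(2)/2


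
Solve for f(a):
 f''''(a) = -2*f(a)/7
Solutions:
 f(a) = (C1*sin(14^(3/4)*a/14) + C2*cos(14^(3/4)*a/14))*exp(-14^(3/4)*a/14) + (C3*sin(14^(3/4)*a/14) + C4*cos(14^(3/4)*a/14))*exp(14^(3/4)*a/14)


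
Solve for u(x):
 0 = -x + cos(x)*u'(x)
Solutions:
 u(x) = C1 + Integral(x/cos(x), x)


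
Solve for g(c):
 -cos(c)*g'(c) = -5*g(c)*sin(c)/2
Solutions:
 g(c) = C1/cos(c)^(5/2)


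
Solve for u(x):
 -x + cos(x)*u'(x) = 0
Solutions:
 u(x) = C1 + Integral(x/cos(x), x)


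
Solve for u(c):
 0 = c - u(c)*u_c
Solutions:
 u(c) = -sqrt(C1 + c^2)
 u(c) = sqrt(C1 + c^2)


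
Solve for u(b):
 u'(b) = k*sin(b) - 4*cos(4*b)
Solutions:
 u(b) = C1 - k*cos(b) - sin(4*b)


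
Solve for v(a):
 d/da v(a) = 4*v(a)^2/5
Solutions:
 v(a) = -5/(C1 + 4*a)


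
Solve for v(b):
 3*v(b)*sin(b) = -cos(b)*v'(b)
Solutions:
 v(b) = C1*cos(b)^3


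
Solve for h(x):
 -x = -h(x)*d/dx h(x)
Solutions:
 h(x) = -sqrt(C1 + x^2)
 h(x) = sqrt(C1 + x^2)


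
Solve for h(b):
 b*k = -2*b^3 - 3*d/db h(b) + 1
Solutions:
 h(b) = C1 - b^4/6 - b^2*k/6 + b/3


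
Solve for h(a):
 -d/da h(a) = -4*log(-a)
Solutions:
 h(a) = C1 + 4*a*log(-a) - 4*a


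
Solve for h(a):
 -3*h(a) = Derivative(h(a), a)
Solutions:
 h(a) = C1*exp(-3*a)


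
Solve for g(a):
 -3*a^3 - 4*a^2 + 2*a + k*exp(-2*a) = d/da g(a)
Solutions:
 g(a) = C1 - 3*a^4/4 - 4*a^3/3 + a^2 - k*exp(-2*a)/2


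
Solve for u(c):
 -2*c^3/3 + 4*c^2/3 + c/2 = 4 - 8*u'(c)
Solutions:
 u(c) = C1 + c^4/48 - c^3/18 - c^2/32 + c/2


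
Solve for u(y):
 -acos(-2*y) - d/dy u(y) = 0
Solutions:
 u(y) = C1 - y*acos(-2*y) - sqrt(1 - 4*y^2)/2


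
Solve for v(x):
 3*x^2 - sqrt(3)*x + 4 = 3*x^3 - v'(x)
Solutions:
 v(x) = C1 + 3*x^4/4 - x^3 + sqrt(3)*x^2/2 - 4*x


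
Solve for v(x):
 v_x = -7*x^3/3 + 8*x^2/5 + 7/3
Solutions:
 v(x) = C1 - 7*x^4/12 + 8*x^3/15 + 7*x/3


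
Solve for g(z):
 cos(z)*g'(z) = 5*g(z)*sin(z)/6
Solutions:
 g(z) = C1/cos(z)^(5/6)


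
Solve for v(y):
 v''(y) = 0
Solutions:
 v(y) = C1 + C2*y


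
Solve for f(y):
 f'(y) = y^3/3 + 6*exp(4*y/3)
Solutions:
 f(y) = C1 + y^4/12 + 9*exp(4*y/3)/2


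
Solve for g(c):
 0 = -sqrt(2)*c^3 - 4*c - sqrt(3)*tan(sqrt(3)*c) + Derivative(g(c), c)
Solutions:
 g(c) = C1 + sqrt(2)*c^4/4 + 2*c^2 - log(cos(sqrt(3)*c))


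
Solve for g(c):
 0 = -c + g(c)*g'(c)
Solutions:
 g(c) = -sqrt(C1 + c^2)
 g(c) = sqrt(C1 + c^2)


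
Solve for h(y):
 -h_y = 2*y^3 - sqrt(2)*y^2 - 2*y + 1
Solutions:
 h(y) = C1 - y^4/2 + sqrt(2)*y^3/3 + y^2 - y


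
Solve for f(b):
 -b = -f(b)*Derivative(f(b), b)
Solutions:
 f(b) = -sqrt(C1 + b^2)
 f(b) = sqrt(C1 + b^2)


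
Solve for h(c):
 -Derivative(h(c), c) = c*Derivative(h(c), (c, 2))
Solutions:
 h(c) = C1 + C2*log(c)


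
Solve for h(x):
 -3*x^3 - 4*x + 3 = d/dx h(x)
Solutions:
 h(x) = C1 - 3*x^4/4 - 2*x^2 + 3*x


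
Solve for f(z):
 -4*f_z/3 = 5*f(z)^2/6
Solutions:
 f(z) = 8/(C1 + 5*z)


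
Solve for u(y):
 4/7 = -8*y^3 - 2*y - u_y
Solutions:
 u(y) = C1 - 2*y^4 - y^2 - 4*y/7


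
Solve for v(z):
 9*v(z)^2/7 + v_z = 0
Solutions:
 v(z) = 7/(C1 + 9*z)


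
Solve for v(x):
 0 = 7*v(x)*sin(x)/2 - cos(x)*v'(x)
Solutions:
 v(x) = C1/cos(x)^(7/2)


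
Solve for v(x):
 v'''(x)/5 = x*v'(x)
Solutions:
 v(x) = C1 + Integral(C2*airyai(5^(1/3)*x) + C3*airybi(5^(1/3)*x), x)


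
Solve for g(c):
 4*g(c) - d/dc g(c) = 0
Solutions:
 g(c) = C1*exp(4*c)


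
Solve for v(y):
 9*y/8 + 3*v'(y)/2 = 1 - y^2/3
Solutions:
 v(y) = C1 - 2*y^3/27 - 3*y^2/8 + 2*y/3


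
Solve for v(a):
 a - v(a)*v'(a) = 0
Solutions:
 v(a) = -sqrt(C1 + a^2)
 v(a) = sqrt(C1 + a^2)


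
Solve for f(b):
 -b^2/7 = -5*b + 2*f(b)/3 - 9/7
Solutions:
 f(b) = -3*b^2/14 + 15*b/2 + 27/14


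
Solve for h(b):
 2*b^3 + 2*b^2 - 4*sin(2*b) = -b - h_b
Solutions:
 h(b) = C1 - b^4/2 - 2*b^3/3 - b^2/2 - 2*cos(2*b)


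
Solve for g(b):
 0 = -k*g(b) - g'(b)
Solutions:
 g(b) = C1*exp(-b*k)


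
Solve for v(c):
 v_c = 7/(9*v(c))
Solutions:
 v(c) = -sqrt(C1 + 14*c)/3
 v(c) = sqrt(C1 + 14*c)/3


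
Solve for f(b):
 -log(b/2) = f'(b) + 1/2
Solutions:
 f(b) = C1 - b*log(b) + b/2 + b*log(2)


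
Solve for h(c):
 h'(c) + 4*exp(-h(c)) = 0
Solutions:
 h(c) = log(C1 - 4*c)


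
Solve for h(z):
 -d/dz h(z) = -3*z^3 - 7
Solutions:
 h(z) = C1 + 3*z^4/4 + 7*z


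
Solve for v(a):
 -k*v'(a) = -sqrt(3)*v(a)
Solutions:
 v(a) = C1*exp(sqrt(3)*a/k)


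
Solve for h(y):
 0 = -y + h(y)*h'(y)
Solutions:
 h(y) = -sqrt(C1 + y^2)
 h(y) = sqrt(C1 + y^2)


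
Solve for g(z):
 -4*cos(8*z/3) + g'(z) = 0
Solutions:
 g(z) = C1 + 3*sin(8*z/3)/2


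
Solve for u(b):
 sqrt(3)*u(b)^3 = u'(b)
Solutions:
 u(b) = -sqrt(2)*sqrt(-1/(C1 + sqrt(3)*b))/2
 u(b) = sqrt(2)*sqrt(-1/(C1 + sqrt(3)*b))/2


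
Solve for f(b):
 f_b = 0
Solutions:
 f(b) = C1


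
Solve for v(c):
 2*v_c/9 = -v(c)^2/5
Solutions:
 v(c) = 10/(C1 + 9*c)


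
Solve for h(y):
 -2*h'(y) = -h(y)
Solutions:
 h(y) = C1*exp(y/2)


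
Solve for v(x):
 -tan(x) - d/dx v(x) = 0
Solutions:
 v(x) = C1 + log(cos(x))


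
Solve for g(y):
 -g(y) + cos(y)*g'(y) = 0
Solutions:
 g(y) = C1*sqrt(sin(y) + 1)/sqrt(sin(y) - 1)


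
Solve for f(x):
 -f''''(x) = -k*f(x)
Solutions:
 f(x) = C1*exp(-k^(1/4)*x) + C2*exp(k^(1/4)*x) + C3*exp(-I*k^(1/4)*x) + C4*exp(I*k^(1/4)*x)


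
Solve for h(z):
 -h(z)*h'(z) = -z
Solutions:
 h(z) = -sqrt(C1 + z^2)
 h(z) = sqrt(C1 + z^2)


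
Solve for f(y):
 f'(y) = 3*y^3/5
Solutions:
 f(y) = C1 + 3*y^4/20


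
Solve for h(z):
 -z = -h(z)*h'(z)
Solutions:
 h(z) = -sqrt(C1 + z^2)
 h(z) = sqrt(C1 + z^2)


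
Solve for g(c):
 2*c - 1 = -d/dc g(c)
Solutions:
 g(c) = C1 - c^2 + c


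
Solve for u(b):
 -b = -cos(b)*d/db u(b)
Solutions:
 u(b) = C1 + Integral(b/cos(b), b)


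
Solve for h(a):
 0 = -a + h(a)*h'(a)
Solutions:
 h(a) = -sqrt(C1 + a^2)
 h(a) = sqrt(C1 + a^2)


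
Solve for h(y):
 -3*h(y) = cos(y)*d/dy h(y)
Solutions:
 h(y) = C1*(sin(y) - 1)^(3/2)/(sin(y) + 1)^(3/2)


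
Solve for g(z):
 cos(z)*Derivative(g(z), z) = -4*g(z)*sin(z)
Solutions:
 g(z) = C1*cos(z)^4


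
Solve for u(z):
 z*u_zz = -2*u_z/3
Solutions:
 u(z) = C1 + C2*z^(1/3)


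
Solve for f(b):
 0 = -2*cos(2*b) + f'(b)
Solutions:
 f(b) = C1 + sin(2*b)


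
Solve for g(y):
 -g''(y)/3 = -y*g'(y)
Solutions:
 g(y) = C1 + C2*erfi(sqrt(6)*y/2)


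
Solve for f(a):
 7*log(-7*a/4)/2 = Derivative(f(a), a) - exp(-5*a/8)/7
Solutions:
 f(a) = C1 + 7*a*log(-a)/2 + a*(-7*log(2) - 7/2 + 7*log(7)/2) - 8*exp(-5*a/8)/35


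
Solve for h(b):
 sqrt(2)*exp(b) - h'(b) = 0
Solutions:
 h(b) = C1 + sqrt(2)*exp(b)


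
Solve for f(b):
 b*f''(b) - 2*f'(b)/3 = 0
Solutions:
 f(b) = C1 + C2*b^(5/3)


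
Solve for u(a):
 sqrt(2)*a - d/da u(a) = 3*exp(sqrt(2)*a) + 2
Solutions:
 u(a) = C1 + sqrt(2)*a^2/2 - 2*a - 3*sqrt(2)*exp(sqrt(2)*a)/2


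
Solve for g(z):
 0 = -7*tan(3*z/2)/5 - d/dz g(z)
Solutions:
 g(z) = C1 + 14*log(cos(3*z/2))/15


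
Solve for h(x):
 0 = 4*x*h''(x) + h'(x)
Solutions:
 h(x) = C1 + C2*x^(3/4)


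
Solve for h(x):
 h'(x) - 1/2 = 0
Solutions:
 h(x) = C1 + x/2


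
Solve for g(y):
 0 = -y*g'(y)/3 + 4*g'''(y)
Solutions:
 g(y) = C1 + Integral(C2*airyai(18^(1/3)*y/6) + C3*airybi(18^(1/3)*y/6), y)


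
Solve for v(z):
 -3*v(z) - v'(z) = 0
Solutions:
 v(z) = C1*exp(-3*z)


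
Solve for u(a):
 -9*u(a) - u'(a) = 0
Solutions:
 u(a) = C1*exp(-9*a)


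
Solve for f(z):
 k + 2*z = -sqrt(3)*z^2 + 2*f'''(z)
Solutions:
 f(z) = C1 + C2*z + C3*z^2 + k*z^3/12 + sqrt(3)*z^5/120 + z^4/24


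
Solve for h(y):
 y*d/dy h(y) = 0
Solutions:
 h(y) = C1


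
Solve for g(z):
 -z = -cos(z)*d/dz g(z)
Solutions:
 g(z) = C1 + Integral(z/cos(z), z)


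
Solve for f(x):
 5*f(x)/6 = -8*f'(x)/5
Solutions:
 f(x) = C1*exp(-25*x/48)


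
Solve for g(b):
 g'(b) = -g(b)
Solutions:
 g(b) = C1*exp(-b)


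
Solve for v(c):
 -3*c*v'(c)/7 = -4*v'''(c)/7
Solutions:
 v(c) = C1 + Integral(C2*airyai(6^(1/3)*c/2) + C3*airybi(6^(1/3)*c/2), c)


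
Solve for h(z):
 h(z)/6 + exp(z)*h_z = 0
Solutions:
 h(z) = C1*exp(exp(-z)/6)


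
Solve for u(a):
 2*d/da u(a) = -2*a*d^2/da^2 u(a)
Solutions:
 u(a) = C1 + C2*log(a)


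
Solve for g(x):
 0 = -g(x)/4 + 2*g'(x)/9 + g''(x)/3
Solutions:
 g(x) = C1*exp(x*(-2 + sqrt(31))/6) + C2*exp(-x*(2 + sqrt(31))/6)


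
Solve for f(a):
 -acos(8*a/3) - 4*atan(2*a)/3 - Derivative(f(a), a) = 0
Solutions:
 f(a) = C1 - a*acos(8*a/3) - 4*a*atan(2*a)/3 + sqrt(9 - 64*a^2)/8 + log(4*a^2 + 1)/3


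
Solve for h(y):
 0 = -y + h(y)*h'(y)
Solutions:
 h(y) = -sqrt(C1 + y^2)
 h(y) = sqrt(C1 + y^2)


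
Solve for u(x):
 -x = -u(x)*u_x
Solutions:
 u(x) = -sqrt(C1 + x^2)
 u(x) = sqrt(C1 + x^2)


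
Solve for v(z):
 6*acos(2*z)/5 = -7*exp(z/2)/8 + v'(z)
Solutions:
 v(z) = C1 + 6*z*acos(2*z)/5 - 3*sqrt(1 - 4*z^2)/5 + 7*exp(z/2)/4


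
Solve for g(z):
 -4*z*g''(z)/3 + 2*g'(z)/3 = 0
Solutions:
 g(z) = C1 + C2*z^(3/2)


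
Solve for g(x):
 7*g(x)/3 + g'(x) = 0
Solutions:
 g(x) = C1*exp(-7*x/3)


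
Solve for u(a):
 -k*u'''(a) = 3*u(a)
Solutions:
 u(a) = C1*exp(3^(1/3)*a*(-1/k)^(1/3)) + C2*exp(a*(-1/k)^(1/3)*(-3^(1/3) + 3^(5/6)*I)/2) + C3*exp(-a*(-1/k)^(1/3)*(3^(1/3) + 3^(5/6)*I)/2)


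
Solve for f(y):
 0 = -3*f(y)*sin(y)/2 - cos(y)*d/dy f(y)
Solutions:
 f(y) = C1*cos(y)^(3/2)


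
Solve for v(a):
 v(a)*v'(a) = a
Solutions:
 v(a) = -sqrt(C1 + a^2)
 v(a) = sqrt(C1 + a^2)


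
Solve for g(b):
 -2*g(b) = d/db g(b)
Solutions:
 g(b) = C1*exp(-2*b)


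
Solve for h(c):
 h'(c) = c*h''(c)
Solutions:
 h(c) = C1 + C2*c^2


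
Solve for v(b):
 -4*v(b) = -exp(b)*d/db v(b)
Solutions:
 v(b) = C1*exp(-4*exp(-b))


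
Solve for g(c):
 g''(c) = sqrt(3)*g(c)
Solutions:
 g(c) = C1*exp(-3^(1/4)*c) + C2*exp(3^(1/4)*c)


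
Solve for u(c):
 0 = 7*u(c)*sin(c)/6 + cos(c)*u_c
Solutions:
 u(c) = C1*cos(c)^(7/6)


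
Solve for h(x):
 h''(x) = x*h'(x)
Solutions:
 h(x) = C1 + C2*erfi(sqrt(2)*x/2)


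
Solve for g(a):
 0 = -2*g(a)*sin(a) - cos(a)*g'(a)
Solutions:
 g(a) = C1*cos(a)^2


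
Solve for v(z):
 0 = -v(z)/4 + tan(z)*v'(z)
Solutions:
 v(z) = C1*sin(z)^(1/4)


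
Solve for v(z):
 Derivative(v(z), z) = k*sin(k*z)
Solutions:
 v(z) = C1 - cos(k*z)


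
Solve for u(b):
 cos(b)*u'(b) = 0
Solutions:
 u(b) = C1


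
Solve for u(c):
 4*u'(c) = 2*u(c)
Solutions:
 u(c) = C1*exp(c/2)


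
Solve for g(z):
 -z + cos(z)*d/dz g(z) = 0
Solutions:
 g(z) = C1 + Integral(z/cos(z), z)


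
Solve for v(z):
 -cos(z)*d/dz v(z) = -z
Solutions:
 v(z) = C1 + Integral(z/cos(z), z)


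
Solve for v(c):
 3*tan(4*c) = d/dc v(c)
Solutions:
 v(c) = C1 - 3*log(cos(4*c))/4


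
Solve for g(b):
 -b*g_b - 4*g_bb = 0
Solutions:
 g(b) = C1 + C2*erf(sqrt(2)*b/4)


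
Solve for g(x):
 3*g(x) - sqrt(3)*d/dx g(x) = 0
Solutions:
 g(x) = C1*exp(sqrt(3)*x)


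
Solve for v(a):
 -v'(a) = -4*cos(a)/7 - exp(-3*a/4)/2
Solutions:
 v(a) = C1 + 4*sin(a)/7 - 2*exp(-3*a/4)/3


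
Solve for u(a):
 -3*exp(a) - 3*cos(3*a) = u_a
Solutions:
 u(a) = C1 - 3*exp(a) - sin(3*a)


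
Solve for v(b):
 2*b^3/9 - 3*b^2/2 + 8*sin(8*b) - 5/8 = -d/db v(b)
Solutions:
 v(b) = C1 - b^4/18 + b^3/2 + 5*b/8 + cos(8*b)


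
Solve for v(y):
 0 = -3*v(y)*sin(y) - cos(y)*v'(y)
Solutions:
 v(y) = C1*cos(y)^3


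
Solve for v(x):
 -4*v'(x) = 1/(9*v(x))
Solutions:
 v(x) = -sqrt(C1 - 2*x)/6
 v(x) = sqrt(C1 - 2*x)/6


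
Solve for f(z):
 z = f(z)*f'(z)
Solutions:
 f(z) = -sqrt(C1 + z^2)
 f(z) = sqrt(C1 + z^2)


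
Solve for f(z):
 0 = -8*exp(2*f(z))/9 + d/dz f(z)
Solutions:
 f(z) = log(-sqrt(-1/(C1 + 8*z))) - log(2)/2 + log(3)
 f(z) = log(-1/(C1 + 8*z))/2 - log(2)/2 + log(3)


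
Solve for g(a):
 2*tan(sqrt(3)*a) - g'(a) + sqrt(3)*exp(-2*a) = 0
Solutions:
 g(a) = C1 + sqrt(3)*log(tan(sqrt(3)*a)^2 + 1)/3 - sqrt(3)*exp(-2*a)/2


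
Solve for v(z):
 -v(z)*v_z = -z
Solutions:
 v(z) = -sqrt(C1 + z^2)
 v(z) = sqrt(C1 + z^2)


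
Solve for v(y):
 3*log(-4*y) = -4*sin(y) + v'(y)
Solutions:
 v(y) = C1 + 3*y*log(-y) - 3*y + 6*y*log(2) - 4*cos(y)


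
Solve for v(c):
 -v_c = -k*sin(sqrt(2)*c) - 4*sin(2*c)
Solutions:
 v(c) = C1 - sqrt(2)*k*cos(sqrt(2)*c)/2 - 2*cos(2*c)


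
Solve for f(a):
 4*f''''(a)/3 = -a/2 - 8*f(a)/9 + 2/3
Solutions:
 f(a) = -9*a/16 + (C1*sin(6^(3/4)*a/6) + C2*cos(6^(3/4)*a/6))*exp(-6^(3/4)*a/6) + (C3*sin(6^(3/4)*a/6) + C4*cos(6^(3/4)*a/6))*exp(6^(3/4)*a/6) + 3/4


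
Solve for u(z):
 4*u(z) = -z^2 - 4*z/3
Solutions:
 u(z) = z*(-3*z - 4)/12


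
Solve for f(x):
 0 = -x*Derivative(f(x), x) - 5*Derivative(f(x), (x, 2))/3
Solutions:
 f(x) = C1 + C2*erf(sqrt(30)*x/10)


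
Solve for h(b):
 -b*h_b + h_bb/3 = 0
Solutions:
 h(b) = C1 + C2*erfi(sqrt(6)*b/2)


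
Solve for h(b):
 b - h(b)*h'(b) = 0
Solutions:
 h(b) = -sqrt(C1 + b^2)
 h(b) = sqrt(C1 + b^2)


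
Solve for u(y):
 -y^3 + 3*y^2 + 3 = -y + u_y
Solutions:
 u(y) = C1 - y^4/4 + y^3 + y^2/2 + 3*y


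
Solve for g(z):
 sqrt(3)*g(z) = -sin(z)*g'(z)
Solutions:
 g(z) = C1*(cos(z) + 1)^(sqrt(3)/2)/(cos(z) - 1)^(sqrt(3)/2)


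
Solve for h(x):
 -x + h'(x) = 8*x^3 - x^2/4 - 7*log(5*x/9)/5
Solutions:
 h(x) = C1 + 2*x^4 - x^3/12 + x^2/2 - 7*x*log(x)/5 - 7*x*log(5)/5 + 7*x/5 + 14*x*log(3)/5


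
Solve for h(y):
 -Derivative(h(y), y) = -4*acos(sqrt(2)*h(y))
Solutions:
 Integral(1/acos(sqrt(2)*_y), (_y, h(y))) = C1 + 4*y


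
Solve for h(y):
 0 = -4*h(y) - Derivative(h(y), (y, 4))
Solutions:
 h(y) = (C1*sin(y) + C2*cos(y))*exp(-y) + (C3*sin(y) + C4*cos(y))*exp(y)


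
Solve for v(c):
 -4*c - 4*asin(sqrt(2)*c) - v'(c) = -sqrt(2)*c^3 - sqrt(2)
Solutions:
 v(c) = C1 + sqrt(2)*c^4/4 - 2*c^2 - 4*c*asin(sqrt(2)*c) + sqrt(2)*c - 2*sqrt(2)*sqrt(1 - 2*c^2)


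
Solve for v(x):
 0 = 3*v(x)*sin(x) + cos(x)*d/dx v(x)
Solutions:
 v(x) = C1*cos(x)^3


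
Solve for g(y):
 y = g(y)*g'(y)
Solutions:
 g(y) = -sqrt(C1 + y^2)
 g(y) = sqrt(C1 + y^2)


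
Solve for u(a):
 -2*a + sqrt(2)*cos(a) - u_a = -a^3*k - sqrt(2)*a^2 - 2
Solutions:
 u(a) = C1 + a^4*k/4 + sqrt(2)*a^3/3 - a^2 + 2*a + sqrt(2)*sin(a)


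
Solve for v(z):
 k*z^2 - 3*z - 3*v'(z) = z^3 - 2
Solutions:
 v(z) = C1 + k*z^3/9 - z^4/12 - z^2/2 + 2*z/3


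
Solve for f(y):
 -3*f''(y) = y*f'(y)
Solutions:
 f(y) = C1 + C2*erf(sqrt(6)*y/6)


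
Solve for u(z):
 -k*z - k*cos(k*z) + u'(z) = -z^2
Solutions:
 u(z) = C1 + k*z^2/2 - z^3/3 + sin(k*z)


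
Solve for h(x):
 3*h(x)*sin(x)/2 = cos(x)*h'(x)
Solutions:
 h(x) = C1/cos(x)^(3/2)


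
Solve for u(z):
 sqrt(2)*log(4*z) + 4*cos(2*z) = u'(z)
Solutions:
 u(z) = C1 + sqrt(2)*z*(log(z) - 1) + 2*sqrt(2)*z*log(2) + 2*sin(2*z)


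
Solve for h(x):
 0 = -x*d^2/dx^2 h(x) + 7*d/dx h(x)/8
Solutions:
 h(x) = C1 + C2*x^(15/8)


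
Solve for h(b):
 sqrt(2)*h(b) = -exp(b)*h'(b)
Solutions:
 h(b) = C1*exp(sqrt(2)*exp(-b))


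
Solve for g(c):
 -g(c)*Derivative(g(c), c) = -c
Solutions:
 g(c) = -sqrt(C1 + c^2)
 g(c) = sqrt(C1 + c^2)


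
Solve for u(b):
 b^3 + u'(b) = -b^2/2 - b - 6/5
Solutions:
 u(b) = C1 - b^4/4 - b^3/6 - b^2/2 - 6*b/5


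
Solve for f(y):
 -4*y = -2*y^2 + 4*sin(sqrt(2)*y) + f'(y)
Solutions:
 f(y) = C1 + 2*y^3/3 - 2*y^2 + 2*sqrt(2)*cos(sqrt(2)*y)


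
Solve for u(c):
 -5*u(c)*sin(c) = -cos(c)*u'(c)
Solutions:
 u(c) = C1/cos(c)^5


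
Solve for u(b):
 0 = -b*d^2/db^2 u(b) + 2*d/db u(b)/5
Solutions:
 u(b) = C1 + C2*b^(7/5)


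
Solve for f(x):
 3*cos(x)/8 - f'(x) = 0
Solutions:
 f(x) = C1 + 3*sin(x)/8


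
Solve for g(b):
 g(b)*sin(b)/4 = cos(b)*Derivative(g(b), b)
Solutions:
 g(b) = C1/cos(b)^(1/4)


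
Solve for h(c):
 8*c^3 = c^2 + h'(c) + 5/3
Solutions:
 h(c) = C1 + 2*c^4 - c^3/3 - 5*c/3


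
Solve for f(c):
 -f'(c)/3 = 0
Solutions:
 f(c) = C1


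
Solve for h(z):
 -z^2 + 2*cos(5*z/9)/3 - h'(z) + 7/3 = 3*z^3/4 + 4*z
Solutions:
 h(z) = C1 - 3*z^4/16 - z^3/3 - 2*z^2 + 7*z/3 + 6*sin(5*z/9)/5


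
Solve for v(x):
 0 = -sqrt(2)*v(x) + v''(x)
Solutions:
 v(x) = C1*exp(-2^(1/4)*x) + C2*exp(2^(1/4)*x)


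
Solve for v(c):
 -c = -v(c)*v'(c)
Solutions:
 v(c) = -sqrt(C1 + c^2)
 v(c) = sqrt(C1 + c^2)


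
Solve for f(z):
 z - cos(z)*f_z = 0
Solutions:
 f(z) = C1 + Integral(z/cos(z), z)


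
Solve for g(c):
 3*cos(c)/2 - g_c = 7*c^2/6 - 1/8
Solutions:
 g(c) = C1 - 7*c^3/18 + c/8 + 3*sin(c)/2


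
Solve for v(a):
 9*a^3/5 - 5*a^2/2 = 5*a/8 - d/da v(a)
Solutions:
 v(a) = C1 - 9*a^4/20 + 5*a^3/6 + 5*a^2/16


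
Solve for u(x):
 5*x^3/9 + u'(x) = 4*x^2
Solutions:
 u(x) = C1 - 5*x^4/36 + 4*x^3/3


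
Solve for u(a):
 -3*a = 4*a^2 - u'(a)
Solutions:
 u(a) = C1 + 4*a^3/3 + 3*a^2/2


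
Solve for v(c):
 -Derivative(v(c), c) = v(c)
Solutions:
 v(c) = C1*exp(-c)


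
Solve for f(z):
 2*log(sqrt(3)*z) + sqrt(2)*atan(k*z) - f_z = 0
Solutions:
 f(z) = C1 + 2*z*log(z) - 2*z + z*log(3) + sqrt(2)*Piecewise((z*atan(k*z) - log(k^2*z^2 + 1)/(2*k), Ne(k, 0)), (0, True))


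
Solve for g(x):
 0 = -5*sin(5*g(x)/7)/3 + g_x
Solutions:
 -5*x/3 + 7*log(cos(5*g(x)/7) - 1)/10 - 7*log(cos(5*g(x)/7) + 1)/10 = C1


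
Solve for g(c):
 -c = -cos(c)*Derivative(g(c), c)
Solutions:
 g(c) = C1 + Integral(c/cos(c), c)


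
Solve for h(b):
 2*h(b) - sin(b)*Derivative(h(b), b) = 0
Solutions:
 h(b) = C1*(cos(b) - 1)/(cos(b) + 1)


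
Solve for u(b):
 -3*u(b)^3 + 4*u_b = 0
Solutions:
 u(b) = -sqrt(2)*sqrt(-1/(C1 + 3*b))
 u(b) = sqrt(2)*sqrt(-1/(C1 + 3*b))


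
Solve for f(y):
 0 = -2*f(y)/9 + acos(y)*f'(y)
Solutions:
 f(y) = C1*exp(2*Integral(1/acos(y), y)/9)


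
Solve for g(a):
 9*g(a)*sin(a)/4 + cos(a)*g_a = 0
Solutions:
 g(a) = C1*cos(a)^(9/4)


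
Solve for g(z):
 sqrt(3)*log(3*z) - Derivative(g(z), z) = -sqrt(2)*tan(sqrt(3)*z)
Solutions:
 g(z) = C1 + sqrt(3)*z*(log(z) - 1) + sqrt(3)*z*log(3) - sqrt(6)*log(cos(sqrt(3)*z))/3


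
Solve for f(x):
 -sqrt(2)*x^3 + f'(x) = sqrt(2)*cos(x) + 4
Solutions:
 f(x) = C1 + sqrt(2)*x^4/4 + 4*x + sqrt(2)*sin(x)


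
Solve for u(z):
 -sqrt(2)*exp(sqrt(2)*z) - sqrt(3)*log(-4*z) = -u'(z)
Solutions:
 u(z) = C1 + sqrt(3)*z*log(-z) + sqrt(3)*z*(-1 + 2*log(2)) + exp(sqrt(2)*z)
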